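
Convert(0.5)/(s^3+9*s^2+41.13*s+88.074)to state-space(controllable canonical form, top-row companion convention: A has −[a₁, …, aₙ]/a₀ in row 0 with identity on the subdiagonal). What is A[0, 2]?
Reachable canonical form for den = s^3 + 9*s^2 + 41.13*s + 88.074: top row of A = -[a₁,a₂,...,aₙ]/a₀, ones on the subdiagonal, zeros elsewhere.
A = [[-9, -41.13, -88.074], [1, 0, 0], [0, 1, 0]].
A[0,2] = -88.074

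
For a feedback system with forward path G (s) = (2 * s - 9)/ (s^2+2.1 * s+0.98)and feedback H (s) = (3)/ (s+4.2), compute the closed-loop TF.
Closed-loop T = G/(1+GH).
Numerator: G_num * H_den = 2*s^2 - 0.6*s - 37.8.
Denominator: G_den * H_den + G_num * H_num = (s^3 + 6.3*s^2 + 9.8*s + 4.116) + (6*s - 27) = s^3 + 6.3*s^2 + 15.8*s - 22.884.
T(s) = (2*s^2 - 0.6*s - 37.8)/(s^3 + 6.3*s^2 + 15.8*s - 22.884)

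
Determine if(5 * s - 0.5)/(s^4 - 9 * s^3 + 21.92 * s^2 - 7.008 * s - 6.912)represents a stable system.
Denominator: s^4 - 9*s^3 + 21.92*s^2 - 7.008*s - 6.912 = (s - 3.6)(s + 0.4)(s - 4.8)(s - 1). Poles: -0.4, 1, 3.6, 4.8. All Re(p)<0: No (unstable)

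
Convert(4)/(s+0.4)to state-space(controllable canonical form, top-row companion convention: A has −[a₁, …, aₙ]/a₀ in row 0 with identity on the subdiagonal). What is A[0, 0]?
Reachable canonical form for den = s + 0.4: top row of A = -[a₁,a₂,...,aₙ]/a₀, ones on the subdiagonal, zeros elsewhere.
A = [[-0.4]].
A[0,0] = -0.4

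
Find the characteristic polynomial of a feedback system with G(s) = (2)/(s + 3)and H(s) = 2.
Characteristic poly = G_den * H_den + G_num * H_num = (s + 3) + (4) = s + 7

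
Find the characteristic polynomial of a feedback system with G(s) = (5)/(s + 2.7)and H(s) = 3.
Characteristic poly = G_den * H_den + G_num * H_num = (s + 2.7) + (15) = s + 17.7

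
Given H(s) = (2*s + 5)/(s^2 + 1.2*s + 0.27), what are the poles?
Set denominator = 0: s^2 + 1.2*s + 0.27 = (s + 0.3)(s + 0.9) = 0 → Poles: -0.3, -0.9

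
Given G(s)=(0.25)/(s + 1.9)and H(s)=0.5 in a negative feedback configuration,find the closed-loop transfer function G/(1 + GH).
Closed-loop T = G/(1+GH).
Numerator: G_num * H_den = 0.25.
Denominator: G_den * H_den + G_num * H_num = (s + 1.9) + (0.125) = s + 2.025.
T(s) = (0.25)/(s + 2.025)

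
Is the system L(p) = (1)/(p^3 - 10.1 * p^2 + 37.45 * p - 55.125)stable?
Denominator: p^3 - 10.1*p^2 + 37.45*p - 55.125 = (p - 4.5)(p^2 - 5.6*p + 12.25). Poles: 2.8 + 2.1j, 2.8 - 2.1j, 4.5. All Re(p)<0: No (unstable)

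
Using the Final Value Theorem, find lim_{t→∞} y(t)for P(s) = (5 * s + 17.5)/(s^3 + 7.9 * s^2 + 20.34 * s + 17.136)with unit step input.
FVT: lim_{t→∞} y(t) = lim_{s→0} s*Y(s) where Y(s) = P(s)/s.
= lim_{s→0} P(s) = P(0) = num(0)/den(0) = 17.5/17.136 = 1.021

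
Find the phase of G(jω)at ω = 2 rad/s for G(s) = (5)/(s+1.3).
Substitute s = j*2: G(j2) = 1.14236 - 1.75747j.
∠G(j2) = atan2(Im, Re) = atan2(-1.75747, 1.14236) = -56.98°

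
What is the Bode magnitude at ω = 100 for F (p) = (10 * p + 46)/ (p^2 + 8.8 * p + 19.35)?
Substitute p = j*100: F(j100) = 0.00419264 - 0.0998242j.
|F(j100)| = sqrt(Re² + Im²) = 0.09991.
20*log₁₀(0.09991) = -20.01 dB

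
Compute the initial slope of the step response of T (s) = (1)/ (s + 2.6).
IVT: y'(0⁺) = lim_{s→∞} s²·Y(s) = lim_{s→∞} s·T(s).
deg(num) = 0, deg(den) = 1, relative degree = 1, so s·T(s) → (leading num)/(leading den) = 1/1 = 1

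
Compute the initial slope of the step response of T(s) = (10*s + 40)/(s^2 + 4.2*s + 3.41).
IVT: y'(0⁺) = lim_{s→∞} s²·Y(s) = lim_{s→∞} s·T(s).
deg(num) = 1, deg(den) = 2, relative degree = 1, so s·T(s) → (leading num)/(leading den) = 10/1 = 10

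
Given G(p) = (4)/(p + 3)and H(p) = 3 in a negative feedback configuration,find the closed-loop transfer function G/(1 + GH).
Closed-loop T = G/(1+GH).
Numerator: G_num * H_den = 4.
Denominator: G_den * H_den + G_num * H_num = (p + 3) + (12) = p + 15.
T(p) = (4)/(p + 15)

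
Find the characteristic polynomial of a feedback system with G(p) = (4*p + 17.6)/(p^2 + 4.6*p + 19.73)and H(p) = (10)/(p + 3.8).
Characteristic poly = G_den * H_den + G_num * H_num = (p^3 + 8.4*p^2 + 37.21*p + 74.974) + (40*p + 176) = p^3 + 8.4*p^2 + 77.21*p + 250.974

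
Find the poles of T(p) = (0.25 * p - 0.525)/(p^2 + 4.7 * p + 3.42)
Set denominator = 0: p^2 + 4.7*p + 3.42 = (p + 3.8)(p + 0.9) = 0 → Poles: -0.9, -3.8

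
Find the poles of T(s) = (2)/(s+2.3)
Set denominator = 0: s + 2.3 = 0 → Poles: -2.3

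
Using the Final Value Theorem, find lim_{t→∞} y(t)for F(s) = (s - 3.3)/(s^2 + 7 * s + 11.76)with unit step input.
FVT: lim_{t→∞} y(t) = lim_{s→0} s*Y(s) where Y(s) = F(s)/s.
= lim_{s→0} F(s) = F(0) = num(0)/den(0) = -3.3/11.76 = -0.2806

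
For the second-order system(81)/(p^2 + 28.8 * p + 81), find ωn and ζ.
Standard form: ωn²/(p²+2ζωn·p+ωn²).
const=81=ωn² → ωn=9, p coeff=28.8=2ζωn → ζ=1.6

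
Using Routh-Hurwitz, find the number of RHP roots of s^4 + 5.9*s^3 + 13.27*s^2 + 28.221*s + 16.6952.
Routh array:
s^4: [1, 13.27, 16.6952]; s^3: [5.9, 28.221]; s^2: [8.48678, 16.6952]; s^1: [16.6145]; s^0: [16.6952]
First column: [1, 5.9, 8.48678, 16.6145, 16.6952]. Sign changes = RHP roots = 0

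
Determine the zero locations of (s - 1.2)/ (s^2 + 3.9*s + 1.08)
Set numerator = 0: s - 1.2 = 0 → Zeros: 1.2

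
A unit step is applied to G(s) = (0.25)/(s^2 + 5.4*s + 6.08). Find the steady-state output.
FVT: lim_{t→∞} y(t) = lim_{s→0} s*Y(s) where Y(s) = G(s)/s.
= lim_{s→0} G(s) = G(0) = num(0)/den(0) = 0.25/6.08 = 0.04112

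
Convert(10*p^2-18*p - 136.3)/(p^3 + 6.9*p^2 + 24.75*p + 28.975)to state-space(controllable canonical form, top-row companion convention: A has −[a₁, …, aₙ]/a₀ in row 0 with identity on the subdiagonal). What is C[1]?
Reachable canonical form: C = numerator coefficients (right-aligned, zero-padded to length n).
num = 10*p^2 - 18*p - 136.3, C = [[10, -18, -136.3]].
C[1] = -18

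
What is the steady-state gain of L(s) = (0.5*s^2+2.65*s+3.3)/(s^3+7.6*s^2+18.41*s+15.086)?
DC gain = L(0) = num(0)/den(0) = 3.3/15.086 = 0.2187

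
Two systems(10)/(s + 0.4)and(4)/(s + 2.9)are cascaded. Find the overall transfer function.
Series: H = H₁ · H₂ = (n₁·n₂)/(d₁·d₂).
Num: n₁·n₂ = 40. Den: d₁·d₂ = s^2 + 3.3*s + 1.16.
H(s) = (40)/(s^2 + 3.3*s + 1.16)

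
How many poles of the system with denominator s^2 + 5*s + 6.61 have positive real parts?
Poles: -2.5 + 0.6j, -2.5 - 0.6j. RHP poles (Re>0): 0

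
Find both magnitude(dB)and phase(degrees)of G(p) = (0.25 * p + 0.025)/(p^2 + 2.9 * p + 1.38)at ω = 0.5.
Substitute p = j*0.5: G(j0.5) = 0.0619933 + 0.0310706j.
|G| = 20*log₁₀(sqrt(Re²+Im²)) = -23.18 dB.
∠G = atan2(Im, Re) = 26.62°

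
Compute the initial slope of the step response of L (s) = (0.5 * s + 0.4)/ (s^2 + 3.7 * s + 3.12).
IVT: y'(0⁺) = lim_{s→∞} s²·Y(s) = lim_{s→∞} s·L(s).
deg(num) = 1, deg(den) = 2, relative degree = 1, so s·L(s) → (leading num)/(leading den) = 0.5/1 = 0.5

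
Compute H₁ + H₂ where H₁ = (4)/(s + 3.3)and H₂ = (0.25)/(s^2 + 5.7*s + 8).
Parallel: H = H₁ + H₂ = (n₁·d₂ + n₂·d₁)/(d₁·d₂).
n₁·d₂ = 4*s^2 + 22.8*s + 32. n₂·d₁ = 0.25*s + 0.825. Sum = 4*s^2 + 23.05*s + 32.825. d₁·d₂ = s^3 + 9*s^2 + 26.81*s + 26.4.
H(s) = (4*s^2 + 23.05*s + 32.825)/(s^3 + 9*s^2 + 26.81*s + 26.4)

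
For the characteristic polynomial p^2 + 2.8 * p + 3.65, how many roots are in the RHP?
Poles: -1.4 + 1.3j, -1.4 - 1.3j. RHP poles (Re>0): 0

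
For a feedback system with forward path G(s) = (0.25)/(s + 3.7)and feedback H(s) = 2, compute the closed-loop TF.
Closed-loop T = G/(1+GH).
Numerator: G_num * H_den = 0.25.
Denominator: G_den * H_den + G_num * H_num = (s + 3.7) + (0.5) = s + 4.2.
T(s) = (0.25)/(s + 4.2)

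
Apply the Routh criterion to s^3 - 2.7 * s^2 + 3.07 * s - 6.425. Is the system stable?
Routh array:
s^3: [1, 3.07]; s^2: [-2.7, -6.425]; s^1: [0.69037]; s^0: [-6.425]
First column: [1, -2.7, 0.69037, -6.425]. Sign changes = 3.
No, unstable (3 RHP root(s))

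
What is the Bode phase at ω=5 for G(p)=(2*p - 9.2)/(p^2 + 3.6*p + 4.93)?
Substitute p = j*5: G(j5) = 0.501708 - 0.0482936j.
∠G(j5) = atan2(Im, Re) = atan2(-0.0482936, 0.501708) = -5.50°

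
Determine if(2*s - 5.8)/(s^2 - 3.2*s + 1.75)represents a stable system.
Denominator: s^2 - 3.2*s + 1.75 = (s - 0.7)(s - 2.5). Poles: 0.7, 2.5. All Re(p)<0: No (unstable)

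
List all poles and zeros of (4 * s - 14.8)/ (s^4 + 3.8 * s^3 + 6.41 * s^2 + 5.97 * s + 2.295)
Set denominator = 0: s^4 + 3.8*s^3 + 6.41*s^2 + 5.97*s + 2.295 = (s + 1.5)(s + 0.9)(s^2 + 1.4*s + 1.7) = 0 → Poles: -0.7 + 1.1j, -0.7 - 1.1j, -0.9, -1.5
Set numerator = 0: 4*s - 14.8 = 0 → Zeros: 3.7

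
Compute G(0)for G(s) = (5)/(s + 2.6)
DC gain = G(0) = num(0)/den(0) = 5/2.6 = 1.923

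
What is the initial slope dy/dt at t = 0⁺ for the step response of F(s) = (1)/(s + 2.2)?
IVT: y'(0⁺) = lim_{s→∞} s²·Y(s) = lim_{s→∞} s·F(s).
deg(num) = 0, deg(den) = 1, relative degree = 1, so s·F(s) → (leading num)/(leading den) = 1/1 = 1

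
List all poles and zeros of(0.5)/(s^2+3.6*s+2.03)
Set denominator = 0: s^2 + 3.6*s + 2.03 = (s + 0.7)(s + 2.9) = 0 → Poles: -0.7, -2.9
Numerator is a nonzero constant (0.5) → Zeros: none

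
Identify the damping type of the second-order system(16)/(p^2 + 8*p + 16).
Standard form: ωn²/(p²+2ζωn·p+ωn²) gives ωn=4, ζ=1.
Critically damped (ζ = 1)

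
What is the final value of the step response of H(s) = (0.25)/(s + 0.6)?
FVT: lim_{t→∞} y(t) = lim_{s→0} s*Y(s) where Y(s) = H(s)/s.
= lim_{s→0} H(s) = H(0) = num(0)/den(0) = 0.25/0.6 = 0.4167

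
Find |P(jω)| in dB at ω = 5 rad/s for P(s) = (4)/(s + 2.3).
Substitute s = j*5: P(j5) = 0.303731 - 0.660284j.
|P(j5)| = sqrt(Re² + Im²) = 0.7268.
20*log₁₀(0.7268) = -2.77 dB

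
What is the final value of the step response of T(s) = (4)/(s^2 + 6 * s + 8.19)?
FVT: lim_{t→∞} y(t) = lim_{s→0} s*Y(s) where Y(s) = T(s)/s.
= lim_{s→0} T(s) = T(0) = num(0)/den(0) = 4/8.19 = 0.4884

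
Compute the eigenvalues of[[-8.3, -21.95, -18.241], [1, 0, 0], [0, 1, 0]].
Eigenvalues solve det(λI - A) = 0.
Characteristic polynomial: λ^3 + 8.3*λ^2 + 21.95*λ + 18.241 = 0.
Factor: (λ + 1.7)(λ + 2.9)(λ + 3.7) = 0.
Roots: -1.7, -2.9, -3.7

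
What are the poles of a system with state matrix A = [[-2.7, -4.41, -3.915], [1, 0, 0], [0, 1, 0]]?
Eigenvalues solve det(λI - A) = 0.
Characteristic polynomial: λ^3 + 2.7*λ^2 + 4.41*λ + 3.915 = 0.
Factor: (λ + 1.5)(λ^2 + 1.2*λ + 2.61) = 0.
Roots: -0.6 + 1.5j, -0.6 - 1.5j, -1.5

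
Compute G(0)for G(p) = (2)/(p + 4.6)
DC gain = G(0) = num(0)/den(0) = 2/4.6 = 0.4348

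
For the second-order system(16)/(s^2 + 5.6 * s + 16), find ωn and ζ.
Standard form: ωn²/(s²+2ζωn·s+ωn²).
const=16=ωn² → ωn=4, s coeff=5.6=2ζωn → ζ=0.7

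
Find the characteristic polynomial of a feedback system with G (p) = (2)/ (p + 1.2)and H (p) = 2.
Characteristic poly = G_den * H_den + G_num * H_num = (p + 1.2) + (4) = p + 5.2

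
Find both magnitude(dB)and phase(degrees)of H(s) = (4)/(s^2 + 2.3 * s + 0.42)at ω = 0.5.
Substitute s = j*0.5: H(j0.5) = 0.503182 - 3.40388j.
|H| = 20*log₁₀(sqrt(Re²+Im²)) = 10.73 dB.
∠H = atan2(Im, Re) = -81.59°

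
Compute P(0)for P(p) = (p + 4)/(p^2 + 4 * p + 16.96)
DC gain = P(0) = num(0)/den(0) = 4/16.96 = 0.2358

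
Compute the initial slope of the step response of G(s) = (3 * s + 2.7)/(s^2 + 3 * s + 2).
IVT: y'(0⁺) = lim_{s→∞} s²·Y(s) = lim_{s→∞} s·G(s).
deg(num) = 1, deg(den) = 2, relative degree = 1, so s·G(s) → (leading num)/(leading den) = 3/1 = 3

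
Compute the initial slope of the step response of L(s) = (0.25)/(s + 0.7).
IVT: y'(0⁺) = lim_{s→∞} s²·Y(s) = lim_{s→∞} s·L(s).
deg(num) = 0, deg(den) = 1, relative degree = 1, so s·L(s) → (leading num)/(leading den) = 0.25/1 = 0.25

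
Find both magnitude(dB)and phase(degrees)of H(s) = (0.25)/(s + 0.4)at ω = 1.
Substitute s = j*1: H(j1) = 0.0862069 - 0.215517j.
|H| = 20*log₁₀(sqrt(Re²+Im²)) = -12.69 dB.
∠H = atan2(Im, Re) = -68.20°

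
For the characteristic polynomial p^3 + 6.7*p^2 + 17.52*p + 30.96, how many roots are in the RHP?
p^3 + 6.7*p^2 + 17.52*p + 30.96 = (p + 4.3)(p^2 + 2.4*p + 7.2). Poles: -1.2 + 2.4j, -1.2 - 2.4j, -4.3. RHP poles (Re>0): 0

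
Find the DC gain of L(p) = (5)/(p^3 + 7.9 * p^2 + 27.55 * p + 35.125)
DC gain = L(0) = num(0)/den(0) = 5/35.125 = 0.1423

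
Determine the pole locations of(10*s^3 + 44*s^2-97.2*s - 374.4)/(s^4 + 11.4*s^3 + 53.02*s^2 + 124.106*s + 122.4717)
Set denominator = 0: s^4 + 11.4*s^3 + 53.02*s^2 + 124.106*s + 122.4717 = (s + 3.9)(s + 3.1)(s^2 + 4.4*s + 10.13) = 0 → Poles: -2.2 + 2.3j, -2.2 - 2.3j, -3.1, -3.9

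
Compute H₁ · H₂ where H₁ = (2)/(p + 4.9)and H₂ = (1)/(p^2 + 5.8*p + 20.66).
Series: H = H₁ · H₂ = (n₁·n₂)/(d₁·d₂).
Num: n₁·n₂ = 2. Den: d₁·d₂ = p^3 + 10.7*p^2 + 49.08*p + 101.234.
H(p) = (2)/(p^3 + 10.7*p^2 + 49.08*p + 101.234)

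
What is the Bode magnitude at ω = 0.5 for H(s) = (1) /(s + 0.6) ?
Substitute s = j*0.5: H(j0.5) = 0.983607 - 0.819672j.
|H(j0.5)| = sqrt(Re² + Im²) = 1.28.
20*log₁₀(1.28) = 2.15 dB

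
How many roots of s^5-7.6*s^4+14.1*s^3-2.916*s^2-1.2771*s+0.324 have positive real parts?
Factor: s^5 - 7.6*s^4 + 14.1*s^3 - 2.916*s^2 - 1.2771*s + 0.324 = (s - 4.8)(s + 0.3)(s - 0.3)(s - 2.5)(s - 0.3).
Roots: -0.3, 0.3, 0.3, 2.5, 4.8.
RHP roots (Re>0): 4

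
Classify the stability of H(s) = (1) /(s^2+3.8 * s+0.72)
Denominator: s^2 + 3.8*s + 0.72 = (s + 3.6)(s + 0.2). Poles: -0.2, -3.6. Stable (all poles in LHP)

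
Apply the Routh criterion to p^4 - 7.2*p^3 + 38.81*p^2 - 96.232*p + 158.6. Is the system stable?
Routh array:
p^4: [1, 38.81, 158.6]; p^3: [-7.2, -96.232]; p^2: [25.4444, 158.6]; p^1: [-51.353]; p^0: [158.6]
First column: [1, -7.2, 25.4444, -51.353, 158.6]. Sign changes = 4.
No, unstable (4 RHP root(s))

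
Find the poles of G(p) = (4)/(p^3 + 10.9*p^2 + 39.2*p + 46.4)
Set denominator = 0: p^3 + 10.9*p^2 + 39.2*p + 46.4 = (p + 2.9)(p + 4)(p + 4) = 0 → Poles: -2.9, -4, -4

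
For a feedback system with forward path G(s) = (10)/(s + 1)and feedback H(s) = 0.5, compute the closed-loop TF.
Closed-loop T = G/(1+GH).
Numerator: G_num * H_den = 10.
Denominator: G_den * H_den + G_num * H_num = (s + 1) + (5) = s + 6.
T(s) = (10)/(s + 6)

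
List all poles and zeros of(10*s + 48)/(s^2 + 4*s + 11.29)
Set denominator = 0: s^2 + 4*s + 11.29 = 0 → Poles: -2 + 2.7j, -2 - 2.7j
Set numerator = 0: 10*s + 48 = 0 → Zeros: -4.8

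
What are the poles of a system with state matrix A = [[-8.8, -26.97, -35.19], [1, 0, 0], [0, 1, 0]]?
Eigenvalues solve det(λI - A) = 0.
Characteristic polynomial: λ^3 + 8.8*λ^2 + 26.97*λ + 35.19 = 0.
Factor: (λ + 4.6)(λ^2 + 4.2*λ + 7.65) = 0.
Roots: -2.1 + 1.8j, -2.1 - 1.8j, -4.6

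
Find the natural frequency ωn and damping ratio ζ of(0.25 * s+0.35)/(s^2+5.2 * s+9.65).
Underdamped: complex pole -2.6 + 1.7j. ωn = |pole| = 3.106, ζ = -Re(pole)/ωn = 0.837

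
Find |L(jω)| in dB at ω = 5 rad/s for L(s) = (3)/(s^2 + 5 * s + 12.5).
Substitute s = j*5: L(j5) = -0.048 - 0.096j.
|L(j5)| = sqrt(Re² + Im²) = 0.1073.
20*log₁₀(0.1073) = -19.39 dB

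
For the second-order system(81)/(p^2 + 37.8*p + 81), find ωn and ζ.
Standard form: ωn²/(p²+2ζωn·p+ωn²).
const=81=ωn² → ωn=9, p coeff=37.8=2ζωn → ζ=2.1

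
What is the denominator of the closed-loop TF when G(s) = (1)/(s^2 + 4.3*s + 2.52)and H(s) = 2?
Characteristic poly = G_den * H_den + G_num * H_num = (s^2 + 4.3*s + 2.52) + (2) = s^2 + 4.3*s + 4.52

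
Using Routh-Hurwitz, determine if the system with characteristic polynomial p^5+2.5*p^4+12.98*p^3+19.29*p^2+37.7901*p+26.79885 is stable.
Routh array:
p^5: [1, 12.98, 37.7901]; p^4: [2.5, 19.29, 26.79885]; p^3: [5.264, 27.07056]; p^2: [6.43354, 26.79885]; p^1: [5.14342]; p^0: [26.79885]
First column: [1, 2.5, 5.264, 6.43354, 5.14342, 26.79885]. Sign changes = 0.
Yes, stable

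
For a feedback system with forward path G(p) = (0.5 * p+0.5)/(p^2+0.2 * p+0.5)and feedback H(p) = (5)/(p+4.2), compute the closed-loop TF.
Closed-loop T = G/(1+GH).
Numerator: G_num * H_den = 0.5*p^2 + 2.6*p + 2.1.
Denominator: G_den * H_den + G_num * H_num = (p^3 + 4.4*p^2 + 1.34*p + 2.1) + (2.5*p + 2.5) = p^3 + 4.4*p^2 + 3.84*p + 4.6.
T(p) = (0.5*p^2 + 2.6*p + 2.1)/(p^3 + 4.4*p^2 + 3.84*p + 4.6)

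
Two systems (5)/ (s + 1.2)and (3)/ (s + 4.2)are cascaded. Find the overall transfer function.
Series: H = H₁ · H₂ = (n₁·n₂)/(d₁·d₂).
Num: n₁·n₂ = 15. Den: d₁·d₂ = s^2 + 5.4*s + 5.04.
H(s) = (15)/(s^2 + 5.4*s + 5.04)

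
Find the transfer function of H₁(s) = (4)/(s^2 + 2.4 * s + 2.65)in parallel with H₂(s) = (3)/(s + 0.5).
Parallel: H = H₁ + H₂ = (n₁·d₂ + n₂·d₁)/(d₁·d₂).
n₁·d₂ = 4*s + 2. n₂·d₁ = 3*s^2 + 7.2*s + 7.95. Sum = 3*s^2 + 11.2*s + 9.95. d₁·d₂ = s^3 + 2.9*s^2 + 3.85*s + 1.325.
H(s) = (3*s^2 + 11.2*s + 9.95)/(s^3 + 2.9*s^2 + 3.85*s + 1.325)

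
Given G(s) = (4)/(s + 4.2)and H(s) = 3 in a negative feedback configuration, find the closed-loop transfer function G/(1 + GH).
Closed-loop T = G/(1+GH).
Numerator: G_num * H_den = 4.
Denominator: G_den * H_den + G_num * H_num = (s + 4.2) + (12) = s + 16.2.
T(s) = (4)/(s + 16.2)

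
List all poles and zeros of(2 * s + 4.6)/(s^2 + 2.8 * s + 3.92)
Set denominator = 0: s^2 + 2.8*s + 3.92 = 0 → Poles: -1.4 + 1.4j, -1.4 - 1.4j
Set numerator = 0: 2*s + 4.6 = 0 → Zeros: -2.3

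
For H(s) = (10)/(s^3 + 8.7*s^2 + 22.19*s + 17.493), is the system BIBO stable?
Denominator: s^3 + 8.7*s^2 + 22.19*s + 17.493 = (s + 2.1)(s + 4.9)(s + 1.7). Poles: -1.7, -2.1, -4.9. All Re(p)<0: Yes (stable)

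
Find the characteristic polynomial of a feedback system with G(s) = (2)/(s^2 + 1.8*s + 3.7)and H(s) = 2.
Characteristic poly = G_den * H_den + G_num * H_num = (s^2 + 1.8*s + 3.7) + (4) = s^2 + 1.8*s + 7.7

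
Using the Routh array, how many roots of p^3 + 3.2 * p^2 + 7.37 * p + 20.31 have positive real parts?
Routh array:
p^3: [1, 7.37]; p^2: [3.2, 20.31]; p^1: [1.02313]; p^0: [20.31]
First column: [1, 3.2, 1.02313, 20.31]. Sign changes = RHP roots = 0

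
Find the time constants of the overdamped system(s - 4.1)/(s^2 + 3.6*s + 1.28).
Overdamped: real poles at -3.2, -0.4. τ = -1/pole → τ₁ = 0.3125, τ₂ = 2.5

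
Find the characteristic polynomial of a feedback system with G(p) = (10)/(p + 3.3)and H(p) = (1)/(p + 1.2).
Characteristic poly = G_den * H_den + G_num * H_num = (p^2 + 4.5*p + 3.96) + (10) = p^2 + 4.5*p + 13.96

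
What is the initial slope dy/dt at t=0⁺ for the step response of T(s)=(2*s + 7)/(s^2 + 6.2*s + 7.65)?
IVT: y'(0⁺) = lim_{s→∞} s²·Y(s) = lim_{s→∞} s·T(s).
deg(num) = 1, deg(den) = 2, relative degree = 1, so s·T(s) → (leading num)/(leading den) = 2/1 = 2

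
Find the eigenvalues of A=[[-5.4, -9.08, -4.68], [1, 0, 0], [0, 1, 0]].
Eigenvalues solve det(λI - A) = 0.
Characteristic polynomial: λ^3 + 5.4*λ^2 + 9.08*λ + 4.68 = 0.
Factor: (λ + 2.6)(λ + 1.8)(λ + 1) = 0.
Roots: -1, -1.8, -2.6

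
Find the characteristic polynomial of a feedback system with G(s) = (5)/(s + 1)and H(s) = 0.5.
Characteristic poly = G_den * H_den + G_num * H_num = (s + 1) + (2.5) = s + 3.5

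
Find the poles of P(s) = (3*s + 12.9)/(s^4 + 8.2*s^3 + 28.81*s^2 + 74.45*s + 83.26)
Set denominator = 0: s^4 + 8.2*s^3 + 28.81*s^2 + 74.45*s + 83.26 = (s + 2)(s + 4.6)(s^2 + 1.6*s + 9.05) = 0 → Poles: -0.8 + 2.9j, -0.8 - 2.9j, -2, -4.6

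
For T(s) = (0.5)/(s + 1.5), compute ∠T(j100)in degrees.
Substitute s = j*100: T(j100) = 7.49831e-05 - 0.00499888j.
∠T(j100) = atan2(Im, Re) = atan2(-0.00499888, 7.49831e-05) = -89.14°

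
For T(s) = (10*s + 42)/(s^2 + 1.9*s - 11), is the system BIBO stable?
Denominator: s^2 + 1.9*s - 11 = (s - 2.5)(s + 4.4). Poles: -4.4, 2.5. All Re(p)<0: No (unstable)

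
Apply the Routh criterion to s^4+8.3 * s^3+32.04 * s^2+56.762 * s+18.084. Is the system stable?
Routh array:
s^4: [1, 32.04, 18.084]; s^3: [8.3, 56.762]; s^2: [25.2012, 18.084]; s^1: [50.806]; s^0: [18.084]
First column: [1, 8.3, 25.2012, 50.806, 18.084]. Sign changes = 0.
Yes, stable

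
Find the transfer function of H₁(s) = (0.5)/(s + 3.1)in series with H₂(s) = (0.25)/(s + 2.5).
Series: H = H₁ · H₂ = (n₁·n₂)/(d₁·d₂).
Num: n₁·n₂ = 0.125. Den: d₁·d₂ = s^2 + 5.6*s + 7.75.
H(s) = (0.125)/(s^2 + 5.6*s + 7.75)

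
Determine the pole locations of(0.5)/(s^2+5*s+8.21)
Set denominator = 0: s^2 + 5*s + 8.21 = 0 → Poles: -2.5 + 1.4j, -2.5 - 1.4j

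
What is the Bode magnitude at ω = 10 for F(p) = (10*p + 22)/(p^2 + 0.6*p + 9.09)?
Substitute p = j*10: F(j10) = -0.168664 - 1.11112j.
|F(j10)| = sqrt(Re² + Im²) = 1.124.
20*log₁₀(1.124) = 1.01 dB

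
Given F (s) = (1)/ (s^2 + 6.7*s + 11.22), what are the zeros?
Numerator is a nonzero constant (1) → Zeros: none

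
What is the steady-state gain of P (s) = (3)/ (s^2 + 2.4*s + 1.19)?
DC gain = P(0) = num(0)/den(0) = 3/1.19 = 2.521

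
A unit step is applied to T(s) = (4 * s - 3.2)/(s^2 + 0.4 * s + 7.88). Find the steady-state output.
FVT: lim_{t→∞} y(t) = lim_{s→0} s*Y(s) where Y(s) = T(s)/s.
= lim_{s→0} T(s) = T(0) = num(0)/den(0) = -3.2/7.88 = -0.4061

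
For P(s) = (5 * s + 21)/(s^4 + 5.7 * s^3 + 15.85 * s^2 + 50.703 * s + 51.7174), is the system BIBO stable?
Denominator: s^4 + 5.7*s^3 + 15.85*s^2 + 50.703*s + 51.7174 = (s + 1.4)(s + 4.1)(s^2 + 0.2*s + 9.01). Poles: -0.1 + 3j, -0.1 - 3j, -1.4, -4.1. All Re(p)<0: Yes (stable)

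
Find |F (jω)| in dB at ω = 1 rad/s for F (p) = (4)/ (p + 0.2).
Substitute p = j*1: F(j1) = 0.769231 - 3.84615j.
|F(j1)| = sqrt(Re² + Im²) = 3.922.
20*log₁₀(3.922) = 11.87 dB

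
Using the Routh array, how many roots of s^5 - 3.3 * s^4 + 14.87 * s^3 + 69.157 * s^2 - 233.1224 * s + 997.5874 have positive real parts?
Routh array:
s^5: [1, 14.87, -233.1224]; s^4: [-3.3, 69.157, 997.5874]; s^3: [35.8267, 69.1768]; s^2: [75.5289, 997.5874]; s^1: [-404.023]; s^0: [997.5874]
First column: [1, -3.3, 35.8267, 75.5289, -404.023, 997.5874]. Sign changes = RHP roots = 4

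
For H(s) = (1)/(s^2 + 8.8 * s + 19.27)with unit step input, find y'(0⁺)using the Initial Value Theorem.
IVT: y'(0⁺) = lim_{s→∞} s²·Y(s) = lim_{s→∞} s·H(s).
deg(num) = 0, deg(den) = 2, relative degree = 2 ≥ 2, so s·H(s) → 0. Initial slope = 0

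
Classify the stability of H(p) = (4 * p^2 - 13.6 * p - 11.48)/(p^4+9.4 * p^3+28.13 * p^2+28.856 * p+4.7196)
Denominator: p^4 + 9.4*p^3 + 28.13*p^2 + 28.856*p + 4.7196 = (p + 2.7)(p + 4.6)(p + 0.2)(p + 1.9). Poles: -0.2, -1.9, -2.7, -4.6. Stable (all poles in LHP)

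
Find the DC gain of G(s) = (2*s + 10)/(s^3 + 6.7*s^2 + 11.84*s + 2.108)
DC gain = G(0) = num(0)/den(0) = 10/2.108 = 4.744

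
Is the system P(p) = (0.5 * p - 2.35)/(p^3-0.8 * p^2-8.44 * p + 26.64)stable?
Denominator: p^3 - 0.8*p^2 - 8.44*p + 26.64 = (p + 3.6)(p^2 - 4.4*p + 7.4). Poles: -3.6, 2.2 + 1.6j, 2.2 - 1.6j. All Re(p)<0: No (unstable)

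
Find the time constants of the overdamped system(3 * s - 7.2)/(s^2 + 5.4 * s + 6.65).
Overdamped: real poles at -1.9, -3.5. τ = -1/pole → τ₁ = 0.5263, τ₂ = 0.2857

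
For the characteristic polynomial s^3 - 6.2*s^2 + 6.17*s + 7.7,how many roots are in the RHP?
s^3 - 6.2*s^2 + 6.17*s + 7.7 = (s - 2.5)(s + 0.7)(s - 4.4). Poles: -0.7, 2.5, 4.4. RHP poles (Re>0): 2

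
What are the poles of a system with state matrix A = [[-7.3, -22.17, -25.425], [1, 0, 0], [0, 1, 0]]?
Eigenvalues solve det(λI - A) = 0.
Characteristic polynomial: λ^3 + 7.3*λ^2 + 22.17*λ + 25.425 = 0.
Factor: (λ + 2.5)(λ^2 + 4.8*λ + 10.17) = 0.
Roots: -2.4 + 2.1j, -2.4 - 2.1j, -2.5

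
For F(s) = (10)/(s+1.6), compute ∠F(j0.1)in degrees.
Substitute s = j*0.1: F(j0.1) = 6.22568 - 0.389105j.
∠F(j0.1) = atan2(Im, Re) = atan2(-0.389105, 6.22568) = -3.58°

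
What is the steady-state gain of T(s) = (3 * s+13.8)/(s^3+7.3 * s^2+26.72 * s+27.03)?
DC gain = T(0) = num(0)/den(0) = 13.8/27.03 = 0.5105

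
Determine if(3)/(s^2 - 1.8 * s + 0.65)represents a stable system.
Denominator: s^2 - 1.8*s + 0.65 = (s - 1.3)(s - 0.5). Poles: 0.5, 1.3. All Re(p)<0: No (unstable)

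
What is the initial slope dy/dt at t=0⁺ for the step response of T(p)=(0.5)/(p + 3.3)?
IVT: y'(0⁺) = lim_{p→∞} p²·Y(p) = lim_{p→∞} p·T(p).
deg(num) = 0, deg(den) = 1, relative degree = 1, so p·T(p) → (leading num)/(leading den) = 0.5/1 = 0.5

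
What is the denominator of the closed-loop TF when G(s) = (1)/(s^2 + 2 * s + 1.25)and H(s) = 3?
Characteristic poly = G_den * H_den + G_num * H_num = (s^2 + 2*s + 1.25) + (3) = s^2 + 2*s + 4.25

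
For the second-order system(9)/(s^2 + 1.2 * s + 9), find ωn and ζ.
Standard form: ωn²/(s²+2ζωn·s+ωn²).
const=9=ωn² → ωn=3, s coeff=1.2=2ζωn → ζ=0.2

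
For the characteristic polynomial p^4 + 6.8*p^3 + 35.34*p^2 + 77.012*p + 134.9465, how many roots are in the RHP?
p^4 + 6.8*p^3 + 35.34*p^2 + 77.012*p + 134.9465 = (p^2 + 2.6*p + 8.45)(p^2 + 4.2*p + 15.97). Poles: -1.3 + 2.6j, -1.3 - 2.6j, -2.1 + 3.4j, -2.1 - 3.4j. RHP poles (Re>0): 0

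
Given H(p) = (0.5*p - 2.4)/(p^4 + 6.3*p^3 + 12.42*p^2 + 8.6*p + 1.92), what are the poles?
Set denominator = 0: p^4 + 6.3*p^3 + 12.42*p^2 + 8.6*p + 1.92 = (p + 2)(p + 0.5)(p + 3.2)(p + 0.6) = 0 → Poles: -0.5, -0.6, -2, -3.2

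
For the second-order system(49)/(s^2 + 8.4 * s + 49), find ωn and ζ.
Standard form: ωn²/(s²+2ζωn·s+ωn²).
const=49=ωn² → ωn=7, s coeff=8.4=2ζωn → ζ=0.6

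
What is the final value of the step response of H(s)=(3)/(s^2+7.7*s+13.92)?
FVT: lim_{t→∞} y(t) = lim_{s→0} s*Y(s) where Y(s) = H(s)/s.
= lim_{s→0} H(s) = H(0) = num(0)/den(0) = 3/13.92 = 0.2155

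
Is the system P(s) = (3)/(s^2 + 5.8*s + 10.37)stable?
Denominator: s^2 + 5.8*s + 10.37. Poles: -2.9 + 1.4j, -2.9 - 1.4j. All Re(p)<0: Yes (stable)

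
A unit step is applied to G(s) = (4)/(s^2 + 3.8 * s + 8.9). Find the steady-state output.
FVT: lim_{t→∞} y(t) = lim_{s→0} s*Y(s) where Y(s) = G(s)/s.
= lim_{s→0} G(s) = G(0) = num(0)/den(0) = 4/8.9 = 0.4494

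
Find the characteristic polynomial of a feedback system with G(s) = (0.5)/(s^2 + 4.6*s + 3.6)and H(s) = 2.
Characteristic poly = G_den * H_den + G_num * H_num = (s^2 + 4.6*s + 3.6) + (1) = s^2 + 4.6*s + 4.6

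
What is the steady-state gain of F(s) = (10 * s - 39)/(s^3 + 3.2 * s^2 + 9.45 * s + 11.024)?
DC gain = F(0) = num(0)/den(0) = -39/11.024 = -3.538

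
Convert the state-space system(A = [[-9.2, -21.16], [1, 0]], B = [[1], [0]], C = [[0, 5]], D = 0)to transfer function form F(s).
F(s) = C(sI - A)⁻¹B + D.
Characteristic polynomial det(sI - A) = s^2 + 9.2*s + 21.16.
Numerator from C·adj(sI-A)·B + D·det(sI-A) = 5.
F(s) = (5)/(s^2 + 9.2*s + 21.16)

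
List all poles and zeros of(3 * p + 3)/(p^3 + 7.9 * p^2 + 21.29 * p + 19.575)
Set denominator = 0: p^3 + 7.9*p^2 + 21.29*p + 19.575 = (p + 2.7)(p^2 + 5.2*p + 7.25) = 0 → Poles: -2.6 + 0.7j, -2.6 - 0.7j, -2.7
Set numerator = 0: 3*p + 3 = 0 → Zeros: -1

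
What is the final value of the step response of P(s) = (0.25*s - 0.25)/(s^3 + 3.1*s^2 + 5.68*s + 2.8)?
FVT: lim_{t→∞} y(t) = lim_{s→0} s*Y(s) where Y(s) = P(s)/s.
= lim_{s→0} P(s) = P(0) = num(0)/den(0) = -0.25/2.8 = -0.08929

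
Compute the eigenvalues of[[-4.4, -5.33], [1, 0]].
Eigenvalues solve det(λI - A) = 0.
Characteristic polynomial: λ^2 + 4.4*λ + 5.33 = 0.
Roots: -2.2 + 0.7j, -2.2 - 0.7j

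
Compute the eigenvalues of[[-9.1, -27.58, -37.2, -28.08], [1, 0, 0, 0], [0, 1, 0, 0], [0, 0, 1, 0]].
Eigenvalues solve det(λI - A) = 0.
Characteristic polynomial: λ^4 + 9.1*λ^3 + 27.58*λ^2 + 37.2*λ + 28.08 = 0.
Factor: (λ + 4.5)(λ + 3)(λ^2 + 1.6*λ + 2.08) = 0.
Roots: -0.8 + 1.2j, -0.8 - 1.2j, -3, -4.5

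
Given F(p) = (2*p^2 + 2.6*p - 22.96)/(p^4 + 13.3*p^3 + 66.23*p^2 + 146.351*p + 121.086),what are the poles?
Set denominator = 0: p^4 + 13.3*p^3 + 66.23*p^2 + 146.351*p + 121.086 = (p + 3.5)(p + 3.1)(p + 3.1)(p + 3.6) = 0 → Poles: -3.1, -3.1, -3.5, -3.6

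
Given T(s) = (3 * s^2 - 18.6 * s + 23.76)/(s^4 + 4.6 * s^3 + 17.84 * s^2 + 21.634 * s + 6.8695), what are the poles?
Set denominator = 0: s^4 + 4.6*s^3 + 17.84*s^2 + 21.634*s + 6.8695 = (s + 0.5)(s + 1.1)(s^2 + 3*s + 12.49) = 0 → Poles: -0.5, -1.1, -1.5 + 3.2j, -1.5 - 3.2j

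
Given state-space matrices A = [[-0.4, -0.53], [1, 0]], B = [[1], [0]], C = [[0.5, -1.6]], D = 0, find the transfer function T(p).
T(p) = C(pI - A)⁻¹B + D.
Characteristic polynomial det(pI - A) = p^2 + 0.4*p + 0.53.
Numerator from C·adj(pI-A)·B + D·det(pI-A) = 0.5*p - 1.6.
T(p) = (0.5*p - 1.6)/(p^2 + 0.4*p + 0.53)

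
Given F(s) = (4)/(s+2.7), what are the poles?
Set denominator = 0: s + 2.7 = 0 → Poles: -2.7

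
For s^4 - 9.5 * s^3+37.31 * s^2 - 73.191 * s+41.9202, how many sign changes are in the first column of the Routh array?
Routh array:
s^4: [1, 37.31, 41.9202]; s^3: [-9.5, -73.191]; s^2: [29.6057, 41.9202]; s^1: [-59.7395]; s^0: [41.9202]
First column: [1, -9.5, 29.6057, -59.7395, 41.9202]. Sign changes = 4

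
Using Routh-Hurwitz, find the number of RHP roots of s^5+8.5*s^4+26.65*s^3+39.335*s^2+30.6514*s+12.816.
Routh array:
s^5: [1, 26.65, 30.6514]; s^4: [8.5, 39.335, 12.816]; s^3: [22.0224, 29.1436]; s^2: [28.0864, 12.816]; s^1: [19.0947]; s^0: [12.816]
First column: [1, 8.5, 22.0224, 28.0864, 19.0947, 12.816]. Sign changes = RHP roots = 0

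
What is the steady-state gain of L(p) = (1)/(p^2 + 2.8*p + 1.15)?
DC gain = L(0) = num(0)/den(0) = 1/1.15 = 0.8696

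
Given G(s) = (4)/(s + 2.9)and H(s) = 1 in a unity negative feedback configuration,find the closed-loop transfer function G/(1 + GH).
Closed-loop T = G/(1+GH).
Numerator: G_num * H_den = 4.
Denominator: G_den * H_den + G_num * H_num = (s + 2.9) + (4) = s + 6.9.
T(s) = (4)/(s + 6.9)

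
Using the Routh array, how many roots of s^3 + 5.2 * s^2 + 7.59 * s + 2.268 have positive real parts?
Routh array:
s^3: [1, 7.59]; s^2: [5.2, 2.268]; s^1: [7.15385]; s^0: [2.268]
First column: [1, 5.2, 7.15385, 2.268]. Sign changes = RHP roots = 0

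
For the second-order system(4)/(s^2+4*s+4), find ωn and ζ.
Standard form: ωn²/(s²+2ζωn·s+ωn²).
const=4=ωn² → ωn=2, s coeff=4=2ζωn → ζ=1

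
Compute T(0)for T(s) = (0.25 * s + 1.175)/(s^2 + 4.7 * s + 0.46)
DC gain = T(0) = num(0)/den(0) = 1.175/0.46 = 2.554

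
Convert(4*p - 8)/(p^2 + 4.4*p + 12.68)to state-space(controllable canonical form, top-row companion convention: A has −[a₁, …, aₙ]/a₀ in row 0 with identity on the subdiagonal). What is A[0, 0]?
Reachable canonical form for den = p^2 + 4.4*p + 12.68: top row of A = -[a₁,a₂,...,aₙ]/a₀, ones on the subdiagonal, zeros elsewhere.
A = [[-4.4, -12.68], [1, 0]].
A[0,0] = -4.4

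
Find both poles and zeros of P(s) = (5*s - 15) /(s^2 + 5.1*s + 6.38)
Set denominator = 0: s^2 + 5.1*s + 6.38 = (s + 2.2)(s + 2.9) = 0 → Poles: -2.2, -2.9
Set numerator = 0: 5*s - 15 = 0 → Zeros: 3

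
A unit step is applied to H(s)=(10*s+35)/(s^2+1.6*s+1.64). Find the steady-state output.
FVT: lim_{t→∞} y(t) = lim_{s→0} s*Y(s) where Y(s) = H(s)/s.
= lim_{s→0} H(s) = H(0) = num(0)/den(0) = 35/1.64 = 21.34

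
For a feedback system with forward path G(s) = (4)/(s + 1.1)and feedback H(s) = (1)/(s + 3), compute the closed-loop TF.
Closed-loop T = G/(1+GH).
Numerator: G_num * H_den = 4*s + 12.
Denominator: G_den * H_den + G_num * H_num = (s^2 + 4.1*s + 3.3) + (4) = s^2 + 4.1*s + 7.3.
T(s) = (4*s + 12)/(s^2 + 4.1*s + 7.3)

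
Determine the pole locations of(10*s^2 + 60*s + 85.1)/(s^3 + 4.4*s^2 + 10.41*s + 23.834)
Set denominator = 0: s^3 + 4.4*s^2 + 10.41*s + 23.834 = (s + 3.4)(s^2 + s + 7.01) = 0 → Poles: -0.5 + 2.6j, -0.5 - 2.6j, -3.4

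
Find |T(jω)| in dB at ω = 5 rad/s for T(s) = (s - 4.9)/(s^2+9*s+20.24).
Substitute s = j*5: T(j5) = 0.121272 + 0.096061j.
|T(j5)| = sqrt(Re² + Im²) = 0.1547.
20*log₁₀(0.1547) = -16.21 dB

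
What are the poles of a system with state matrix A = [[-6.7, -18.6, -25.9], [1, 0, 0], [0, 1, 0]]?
Eigenvalues solve det(λI - A) = 0.
Characteristic polynomial: λ^3 + 6.7*λ^2 + 18.6*λ + 25.9 = 0.
Factor: (λ + 3.5)(λ^2 + 3.2*λ + 7.4) = 0.
Roots: -1.6 + 2.2j, -1.6 - 2.2j, -3.5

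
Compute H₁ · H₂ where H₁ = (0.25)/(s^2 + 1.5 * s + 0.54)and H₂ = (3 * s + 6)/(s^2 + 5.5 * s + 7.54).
Series: H = H₁ · H₂ = (n₁·n₂)/(d₁·d₂).
Num: n₁·n₂ = 0.75*s + 1.5. Den: d₁·d₂ = s^4 + 7*s^3 + 16.33*s^2 + 14.28*s + 4.0716.
H(s) = (0.75*s + 1.5)/(s^4 + 7*s^3 + 16.33*s^2 + 14.28*s + 4.0716)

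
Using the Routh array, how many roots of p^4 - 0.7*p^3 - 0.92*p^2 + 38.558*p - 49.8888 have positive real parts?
Routh array:
p^4: [1, -0.92, -49.8888]; p^3: [-0.7, 38.558]; p^2: [54.1629, -49.8888]; p^1: [37.9132]; p^0: [-49.8888]
First column: [1, -0.7, 54.1629, 37.9132, -49.8888]. Sign changes = RHP roots = 3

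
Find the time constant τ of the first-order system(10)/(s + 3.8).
First-order system: τ = -1/pole. Pole = -3.8. τ = -1/(-3.8) = 0.2632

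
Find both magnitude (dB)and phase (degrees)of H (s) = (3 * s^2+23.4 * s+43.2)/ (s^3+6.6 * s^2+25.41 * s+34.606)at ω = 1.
Substitute s = j*1: H(j1) = 1.22957 - 0.236158j.
|H| = 20*log₁₀(sqrt(Re²+Im²)) = 1.95 dB.
∠H = atan2(Im, Re) = -10.87°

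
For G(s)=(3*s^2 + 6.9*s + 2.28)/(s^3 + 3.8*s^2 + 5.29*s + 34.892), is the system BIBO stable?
Denominator: s^3 + 3.8*s^2 + 5.29*s + 34.892 = (s + 4.4)(s^2 - 0.6*s + 7.93). Poles: -4.4, 0.3 + 2.8j, 0.3 - 2.8j. All Re(p)<0: No (unstable)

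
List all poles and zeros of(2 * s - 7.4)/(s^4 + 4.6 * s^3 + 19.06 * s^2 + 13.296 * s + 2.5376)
Set denominator = 0: s^4 + 4.6*s^3 + 19.06*s^2 + 13.296*s + 2.5376 = (s + 0.4)(s + 0.4)(s^2 + 3.8*s + 15.86) = 0 → Poles: -0.4, -0.4, -1.9 + 3.5j, -1.9 - 3.5j
Set numerator = 0: 2*s - 7.4 = 0 → Zeros: 3.7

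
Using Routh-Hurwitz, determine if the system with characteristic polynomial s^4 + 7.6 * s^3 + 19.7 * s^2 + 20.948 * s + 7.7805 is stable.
Routh array:
s^4: [1, 19.7, 7.7805]; s^3: [7.6, 20.948]; s^2: [16.9437, 7.7805]; s^1: [17.4581]; s^0: [7.7805]
First column: [1, 7.6, 16.9437, 17.4581, 7.7805]. Sign changes = 0.
Yes, stable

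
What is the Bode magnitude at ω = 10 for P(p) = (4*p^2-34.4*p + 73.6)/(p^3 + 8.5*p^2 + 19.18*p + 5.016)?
Substitute p = j*10: P(j10) = 0.405083 + 0.0196594j.
|P(j10)| = sqrt(Re² + Im²) = 0.4056.
20*log₁₀(0.4056) = -7.84 dB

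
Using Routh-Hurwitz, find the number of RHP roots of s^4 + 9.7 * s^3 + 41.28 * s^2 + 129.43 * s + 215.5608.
Routh array:
s^4: [1, 41.28, 215.5608]; s^3: [9.7, 129.43]; s^2: [27.9367, 215.5608]; s^1: [54.5844]; s^0: [215.5608]
First column: [1, 9.7, 27.9367, 54.5844, 215.5608]. Sign changes = RHP roots = 0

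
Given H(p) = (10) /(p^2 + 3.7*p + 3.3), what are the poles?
Set denominator = 0: p^2 + 3.7*p + 3.3 = (p + 1.5)(p + 2.2) = 0 → Poles: -1.5, -2.2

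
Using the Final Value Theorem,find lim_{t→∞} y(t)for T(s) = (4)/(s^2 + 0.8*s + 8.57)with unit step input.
FVT: lim_{t→∞} y(t) = lim_{s→0} s*Y(s) where Y(s) = T(s)/s.
= lim_{s→0} T(s) = T(0) = num(0)/den(0) = 4/8.57 = 0.4667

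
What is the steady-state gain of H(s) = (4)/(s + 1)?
DC gain = H(0) = num(0)/den(0) = 4/1 = 4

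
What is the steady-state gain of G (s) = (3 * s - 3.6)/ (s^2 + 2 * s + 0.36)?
DC gain = G(0) = num(0)/den(0) = -3.6/0.36 = -10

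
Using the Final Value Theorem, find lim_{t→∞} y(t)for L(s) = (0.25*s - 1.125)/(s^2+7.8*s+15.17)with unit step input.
FVT: lim_{t→∞} y(t) = lim_{s→0} s*Y(s) where Y(s) = L(s)/s.
= lim_{s→0} L(s) = L(0) = num(0)/den(0) = -1.125/15.17 = -0.07416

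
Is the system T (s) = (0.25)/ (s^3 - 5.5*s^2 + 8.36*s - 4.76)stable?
Denominator: s^3 - 5.5*s^2 + 8.36*s - 4.76 = (s - 3.5)(s^2 - 2*s + 1.36). Poles: 1 + 0.6j, 1 - 0.6j, 3.5. All Re(p)<0: No (unstable)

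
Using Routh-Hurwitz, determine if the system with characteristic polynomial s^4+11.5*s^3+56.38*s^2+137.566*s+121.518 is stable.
Routh array:
s^4: [1, 56.38, 121.518]; s^3: [11.5, 137.566]; s^2: [44.4177, 121.518]; s^1: [106.104]; s^0: [121.518]
First column: [1, 11.5, 44.4177, 106.104, 121.518]. Sign changes = 0.
Yes, stable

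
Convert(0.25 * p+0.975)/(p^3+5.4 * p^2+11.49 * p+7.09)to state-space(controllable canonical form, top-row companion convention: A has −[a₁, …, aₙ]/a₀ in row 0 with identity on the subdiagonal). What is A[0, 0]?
Reachable canonical form for den = p^3 + 5.4*p^2 + 11.49*p + 7.09: top row of A = -[a₁,a₂,...,aₙ]/a₀, ones on the subdiagonal, zeros elsewhere.
A = [[-5.4, -11.49, -7.09], [1, 0, 0], [0, 1, 0]].
A[0,0] = -5.4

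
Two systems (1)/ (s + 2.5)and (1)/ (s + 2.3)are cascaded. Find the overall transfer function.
Series: H = H₁ · H₂ = (n₁·n₂)/(d₁·d₂).
Num: n₁·n₂ = 1. Den: d₁·d₂ = s^2 + 4.8*s + 5.75.
H(s) = (1)/(s^2 + 4.8*s + 5.75)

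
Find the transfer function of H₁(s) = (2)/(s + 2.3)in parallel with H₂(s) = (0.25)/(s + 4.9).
Parallel: H = H₁ + H₂ = (n₁·d₂ + n₂·d₁)/(d₁·d₂).
n₁·d₂ = 2*s + 9.8. n₂·d₁ = 0.25*s + 0.575. Sum = 2.25*s + 10.375. d₁·d₂ = s^2 + 7.2*s + 11.27.
H(s) = (2.25*s + 10.375)/(s^2 + 7.2*s + 11.27)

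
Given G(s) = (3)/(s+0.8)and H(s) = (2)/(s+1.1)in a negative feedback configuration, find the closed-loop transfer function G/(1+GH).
Closed-loop T = G/(1+GH).
Numerator: G_num * H_den = 3*s + 3.3.
Denominator: G_den * H_den + G_num * H_num = (s^2 + 1.9*s + 0.88) + (6) = s^2 + 1.9*s + 6.88.
T(s) = (3*s + 3.3)/(s^2 + 1.9*s + 6.88)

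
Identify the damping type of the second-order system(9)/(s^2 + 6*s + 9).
Standard form: ωn²/(s²+2ζωn·s+ωn²) gives ωn=3, ζ=1.
Critically damped (ζ = 1)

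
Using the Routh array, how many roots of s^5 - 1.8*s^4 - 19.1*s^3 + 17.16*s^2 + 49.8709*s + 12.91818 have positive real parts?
Routh array:
s^5: [1, -19.1, 49.8709]; s^4: [-1.8, 17.16, 12.91818]; s^3: [-9.56667, 57.0477]; s^2: [6.42629, 12.91818]; s^1: [76.2786]; s^0: [12.91818]
First column: [1, -1.8, -9.56667, 6.42629, 76.2786, 12.91818]. Sign changes = RHP roots = 2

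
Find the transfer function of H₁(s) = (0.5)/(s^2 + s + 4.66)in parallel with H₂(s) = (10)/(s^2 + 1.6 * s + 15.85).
Parallel: H = H₁ + H₂ = (n₁·d₂ + n₂·d₁)/(d₁·d₂).
n₁·d₂ = 0.5*s^2 + 0.8*s + 7.925. n₂·d₁ = 10*s^2 + 10*s + 46.6. Sum = 10.5*s^2 + 10.8*s + 54.525. d₁·d₂ = s^4 + 2.6*s^3 + 22.11*s^2 + 23.306*s + 73.861.
H(s) = (10.5*s^2 + 10.8*s + 54.525)/(s^4 + 2.6*s^3 + 22.11*s^2 + 23.306*s + 73.861)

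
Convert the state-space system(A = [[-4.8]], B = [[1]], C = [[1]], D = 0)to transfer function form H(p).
H(p) = C(pI - A)⁻¹B + D.
Characteristic polynomial det(pI - A) = p + 4.8.
Numerator from C·adj(pI-A)·B + D·det(pI-A) = 1.
H(p) = (1)/(p + 4.8)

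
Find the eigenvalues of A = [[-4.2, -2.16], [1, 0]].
Eigenvalues solve det(λI - A) = 0.
Characteristic polynomial: λ^2 + 4.2*λ + 2.16 = 0.
Factor: (λ + 3.6)(λ + 0.6) = 0.
Roots: -0.6, -3.6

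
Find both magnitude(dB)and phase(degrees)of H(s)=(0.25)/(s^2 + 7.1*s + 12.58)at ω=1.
Substitute s = j*1: H(j1) = 0.0156905 - 0.00962026j.
|H| = 20*log₁₀(sqrt(Re²+Im²)) = -34.70 dB.
∠H = atan2(Im, Re) = -31.51°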